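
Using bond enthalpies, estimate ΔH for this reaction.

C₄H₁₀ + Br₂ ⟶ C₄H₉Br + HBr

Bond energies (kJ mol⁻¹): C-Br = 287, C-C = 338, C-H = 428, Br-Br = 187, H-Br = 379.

ΔH ≈ −51 kJ

Bonds broken (reactants):
  Br-Br: 1 × 187 = 187
  C-C: 3 × 338 = 1014
  C-H: 10 × 428 = 4280
  Σ(broken) = 5481 kJ
Bonds formed (products):
  C-Br: 1 × 287 = 287
  C-C: 3 × 338 = 1014
  C-H: 9 × 428 = 3852
  H-Br: 1 × 379 = 379
  Σ(formed) = 5532 kJ
ΔH = Σ(broken) − Σ(formed) = 5481 − 5532 = −51 kJ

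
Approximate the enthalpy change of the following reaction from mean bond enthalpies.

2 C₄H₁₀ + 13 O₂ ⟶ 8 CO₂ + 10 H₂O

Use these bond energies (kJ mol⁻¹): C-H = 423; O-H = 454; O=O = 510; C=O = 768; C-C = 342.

ΔH ≈ −4226 kJ

Bonds broken (reactants):
  C-C: 6 × 342 = 2052
  C-H: 20 × 423 = 8460
  O=O: 13 × 510 = 6630
  Σ(broken) = 17142 kJ
Bonds formed (products):
  C=O: 16 × 768 = 12288
  O-H: 20 × 454 = 9080
  Σ(formed) = 21368 kJ
ΔH = Σ(broken) − Σ(formed) = 17142 − 21368 = −4226 kJ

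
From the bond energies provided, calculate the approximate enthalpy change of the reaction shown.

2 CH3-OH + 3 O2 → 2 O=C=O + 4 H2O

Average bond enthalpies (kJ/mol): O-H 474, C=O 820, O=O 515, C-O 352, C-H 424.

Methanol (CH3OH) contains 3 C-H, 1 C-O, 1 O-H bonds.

ΔH ≈ −1331 kJ

Bonds broken (reactants):
  C-H: 6 × 424 = 2544
  C-O: 2 × 352 = 704
  O-H: 2 × 474 = 948
  O=O: 3 × 515 = 1545
  Σ(broken) = 5741 kJ
Bonds formed (products):
  C=O: 4 × 820 = 3280
  O-H: 8 × 474 = 3792
  Σ(formed) = 7072 kJ
ΔH = Σ(broken) − Σ(formed) = 5741 − 7072 = −1331 kJ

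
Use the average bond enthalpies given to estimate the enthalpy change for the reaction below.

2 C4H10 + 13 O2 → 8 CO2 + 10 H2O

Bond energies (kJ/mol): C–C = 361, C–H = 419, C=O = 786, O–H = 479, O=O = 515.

Bonds broken (reactants):
  C–C: 6 × 361 = 2166
  C–H: 20 × 419 = 8380
  O=O: 13 × 515 = 6695
  Σ(broken) = 17241 kJ
Bonds formed (products):
  C=O: 16 × 786 = 12576
  O–H: 20 × 479 = 9580
  Σ(formed) = 22156 kJ
ΔH = Σ(broken) − Σ(formed) = 17241 − 22156 = −4915 kJ

ΔH ≈ −4915 kJ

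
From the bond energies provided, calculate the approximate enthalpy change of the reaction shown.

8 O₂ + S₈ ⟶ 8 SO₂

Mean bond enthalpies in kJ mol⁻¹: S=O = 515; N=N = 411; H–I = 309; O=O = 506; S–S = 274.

ΔH ≈ −2000 kJ

Bonds broken (reactants):
  O=O: 8 × 506 = 4048
  S–S: 8 × 274 = 2192
  Σ(broken) = 6240 kJ
Bonds formed (products):
  S=O: 16 × 515 = 8240
  Σ(formed) = 8240 kJ
ΔH = Σ(broken) − Σ(formed) = 6240 − 8240 = −2000 kJ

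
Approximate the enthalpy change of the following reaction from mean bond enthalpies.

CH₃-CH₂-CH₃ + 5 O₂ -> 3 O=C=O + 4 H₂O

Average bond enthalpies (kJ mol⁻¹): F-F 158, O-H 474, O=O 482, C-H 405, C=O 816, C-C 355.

Bonds broken (reactants):
  C-C: 2 × 355 = 710
  C-H: 8 × 405 = 3240
  O=O: 5 × 482 = 2410
  Σ(broken) = 6360 kJ
Bonds formed (products):
  C=O: 6 × 816 = 4896
  O-H: 8 × 474 = 3792
  Σ(formed) = 8688 kJ
ΔH = Σ(broken) − Σ(formed) = 6360 − 8688 = −2328 kJ

ΔH ≈ −2328 kJ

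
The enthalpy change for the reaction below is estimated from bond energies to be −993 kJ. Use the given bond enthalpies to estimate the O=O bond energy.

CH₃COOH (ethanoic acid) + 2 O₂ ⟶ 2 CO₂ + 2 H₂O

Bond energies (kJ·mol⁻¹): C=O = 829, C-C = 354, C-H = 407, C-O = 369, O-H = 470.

Let D be the O=O bond energy.
Σ(broken) = 1×354 + 3×407 + 1×369 + 1×829 + 1×470 + 2×D = 3243 + 2D
Σ(formed) = 4×829 + 4×470 = 5196
ΔH = Σ(broken) − Σ(formed) = (3243 + 2D) − (5196) = −1953 + 2D
Setting this equal to −993 kJ gives 2D = 960, so D = 480 kJ/mol.

D(O=O) ≈ 480 kJ/mol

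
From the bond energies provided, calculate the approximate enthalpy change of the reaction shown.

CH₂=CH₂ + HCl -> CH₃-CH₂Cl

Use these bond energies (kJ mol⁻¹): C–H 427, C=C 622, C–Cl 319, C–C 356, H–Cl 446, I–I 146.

ΔH ≈ −34 kJ

Bonds broken (reactants):
  C–H: 4 × 427 = 1708
  C=C: 1 × 622 = 622
  H–Cl: 1 × 446 = 446
  Σ(broken) = 2776 kJ
Bonds formed (products):
  C–C: 1 × 356 = 356
  C–Cl: 1 × 319 = 319
  C–H: 5 × 427 = 2135
  Σ(formed) = 2810 kJ
ΔH = Σ(broken) − Σ(formed) = 2776 − 2810 = −34 kJ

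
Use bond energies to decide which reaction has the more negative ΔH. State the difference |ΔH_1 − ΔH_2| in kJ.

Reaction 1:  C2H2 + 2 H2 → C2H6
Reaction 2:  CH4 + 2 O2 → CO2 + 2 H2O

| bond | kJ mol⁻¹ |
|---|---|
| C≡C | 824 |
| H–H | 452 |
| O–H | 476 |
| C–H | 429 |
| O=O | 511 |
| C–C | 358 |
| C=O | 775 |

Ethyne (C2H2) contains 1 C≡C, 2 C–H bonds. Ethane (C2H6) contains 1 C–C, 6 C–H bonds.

Reaction 1:
  Bonds broken (reactants):
    C≡C: 1 × 824 = 824
    C–H: 2 × 429 = 858
    H–H: 2 × 452 = 904
    Σ(broken) = 2586 kJ
  Bonds formed (products):
    C–C: 1 × 358 = 358
    C–H: 6 × 429 = 2574
    Σ(formed) = 2932 kJ
  ΔH_1 = 2586 − 2932 = −346 kJ
Reaction 2:
  Bonds broken (reactants):
    C–H: 4 × 429 = 1716
    O=O: 2 × 511 = 1022
    Σ(broken) = 2738 kJ
  Bonds formed (products):
    C=O: 2 × 775 = 1550
    O–H: 4 × 476 = 1904
    Σ(formed) = 3454 kJ
  ΔH_2 = 2738 − 3454 = −716 kJ
ΔH_1 − ΔH_2 = +370 kJ, so reaction 2 has the more negative ΔH; |ΔH_1 − ΔH_2| = 370 kJ.

Reaction 2, by 370 kJ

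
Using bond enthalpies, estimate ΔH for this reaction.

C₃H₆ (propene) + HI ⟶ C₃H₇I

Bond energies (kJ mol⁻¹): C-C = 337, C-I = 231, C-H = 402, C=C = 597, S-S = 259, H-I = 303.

Bonds broken (reactants):
  C-C: 1 × 337 = 337
  C-H: 6 × 402 = 2412
  C=C: 1 × 597 = 597
  H-I: 1 × 303 = 303
  Σ(broken) = 3649 kJ
Bonds formed (products):
  C-C: 2 × 337 = 674
  C-H: 7 × 402 = 2814
  C-I: 1 × 231 = 231
  Σ(formed) = 3719 kJ
ΔH = Σ(broken) − Σ(formed) = 3649 − 3719 = −70 kJ

ΔH ≈ −70 kJ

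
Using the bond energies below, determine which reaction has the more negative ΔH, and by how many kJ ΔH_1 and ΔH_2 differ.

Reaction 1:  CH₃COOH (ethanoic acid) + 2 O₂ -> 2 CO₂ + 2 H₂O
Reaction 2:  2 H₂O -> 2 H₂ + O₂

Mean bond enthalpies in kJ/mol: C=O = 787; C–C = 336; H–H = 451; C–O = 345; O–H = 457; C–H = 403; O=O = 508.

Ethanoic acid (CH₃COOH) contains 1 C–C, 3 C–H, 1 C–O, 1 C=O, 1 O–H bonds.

Reaction 1, by 1244 kJ

Reaction 1:
  Bonds broken (reactants):
    C–C: 1 × 336 = 336
    C–H: 3 × 403 = 1209
    C–O: 1 × 345 = 345
    C=O: 1 × 787 = 787
    O–H: 1 × 457 = 457
    O=O: 2 × 508 = 1016
    Σ(broken) = 4150 kJ
  Bonds formed (products):
    C=O: 4 × 787 = 3148
    O–H: 4 × 457 = 1828
    Σ(formed) = 4976 kJ
  ΔH_1 = 4150 − 4976 = −826 kJ
Reaction 2:
  Bonds broken (reactants):
    O–H: 4 × 457 = 1828
    Σ(broken) = 1828 kJ
  Bonds formed (products):
    H–H: 2 × 451 = 902
    O=O: 1 × 508 = 508
    Σ(formed) = 1410 kJ
  ΔH_2 = 1828 − 1410 = +418 kJ
ΔH_1 − ΔH_2 = −1244 kJ, so reaction 1 has the more negative ΔH; |ΔH_1 − ΔH_2| = 1244 kJ.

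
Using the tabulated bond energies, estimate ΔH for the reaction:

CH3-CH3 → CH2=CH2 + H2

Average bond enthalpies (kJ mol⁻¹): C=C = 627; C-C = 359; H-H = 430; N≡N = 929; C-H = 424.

Bonds broken (reactants):
  C-C: 1 × 359 = 359
  C-H: 6 × 424 = 2544
  Σ(broken) = 2903 kJ
Bonds formed (products):
  C-H: 4 × 424 = 1696
  C=C: 1 × 627 = 627
  H-H: 1 × 430 = 430
  Σ(formed) = 2753 kJ
ΔH = Σ(broken) − Σ(formed) = 2903 − 2753 = +150 kJ

ΔH ≈ +150 kJ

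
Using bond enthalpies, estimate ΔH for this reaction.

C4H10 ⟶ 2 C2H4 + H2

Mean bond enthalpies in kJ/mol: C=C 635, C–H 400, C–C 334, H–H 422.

Bonds broken (reactants):
  C–C: 3 × 334 = 1002
  C–H: 10 × 400 = 4000
  Σ(broken) = 5002 kJ
Bonds formed (products):
  C–H: 8 × 400 = 3200
  C=C: 2 × 635 = 1270
  H–H: 1 × 422 = 422
  Σ(formed) = 4892 kJ
ΔH = Σ(broken) − Σ(formed) = 5002 − 4892 = +110 kJ

ΔH ≈ +110 kJ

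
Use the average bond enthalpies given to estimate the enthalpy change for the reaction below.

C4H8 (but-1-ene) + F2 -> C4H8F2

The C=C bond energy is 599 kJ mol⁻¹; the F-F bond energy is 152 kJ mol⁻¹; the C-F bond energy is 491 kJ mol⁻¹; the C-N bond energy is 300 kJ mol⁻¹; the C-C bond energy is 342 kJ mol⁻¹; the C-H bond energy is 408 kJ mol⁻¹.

Bonds broken (reactants):
  C-C: 2 × 342 = 684
  C-H: 8 × 408 = 3264
  C=C: 1 × 599 = 599
  F-F: 1 × 152 = 152
  Σ(broken) = 4699 kJ
Bonds formed (products):
  C-C: 3 × 342 = 1026
  C-F: 2 × 491 = 982
  C-H: 8 × 408 = 3264
  Σ(formed) = 5272 kJ
ΔH = Σ(broken) − Σ(formed) = 4699 − 5272 = −573 kJ

ΔH ≈ −573 kJ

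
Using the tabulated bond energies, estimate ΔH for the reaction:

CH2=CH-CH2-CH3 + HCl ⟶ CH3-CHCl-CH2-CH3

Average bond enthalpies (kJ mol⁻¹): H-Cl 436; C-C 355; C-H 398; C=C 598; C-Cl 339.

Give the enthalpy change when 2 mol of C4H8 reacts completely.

Bonds broken (reactants):
  C-C: 2 × 355 = 710
  C-H: 8 × 398 = 3184
  C=C: 1 × 598 = 598
  H-Cl: 1 × 436 = 436
  Σ(broken) = 4928 kJ
Bonds formed (products):
  C-C: 3 × 355 = 1065
  C-Cl: 1 × 339 = 339
  C-H: 9 × 398 = 3582
  Σ(formed) = 4986 kJ
ΔH = Σ(broken) − Σ(formed) = 4928 − 4986 = −58 kJ
For 2× the reaction as written: 2 × (−58) = −116 kJ

ΔH = −116 kJ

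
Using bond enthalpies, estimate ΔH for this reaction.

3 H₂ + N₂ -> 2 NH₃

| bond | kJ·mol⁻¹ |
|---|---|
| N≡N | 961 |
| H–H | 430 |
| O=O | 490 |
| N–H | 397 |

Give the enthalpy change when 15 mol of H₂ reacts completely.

Bonds broken (reactants):
  H–H: 3 × 430 = 1290
  N≡N: 1 × 961 = 961
  Σ(broken) = 2251 kJ
Bonds formed (products):
  N–H: 6 × 397 = 2382
  Σ(formed) = 2382 kJ
ΔH = Σ(broken) − Σ(formed) = 2251 − 2382 = −131 kJ
For 5× the reaction as written: 5 × (−131) = −655 kJ

ΔH = −655 kJ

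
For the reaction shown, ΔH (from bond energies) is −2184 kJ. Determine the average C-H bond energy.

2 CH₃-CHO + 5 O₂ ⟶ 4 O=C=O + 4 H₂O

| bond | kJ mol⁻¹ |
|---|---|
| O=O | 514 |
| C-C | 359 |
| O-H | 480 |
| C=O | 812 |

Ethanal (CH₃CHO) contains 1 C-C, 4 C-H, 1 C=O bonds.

Let D be the C-H bond energy.
Σ(broken) = 2×359 + 8×D + 2×812 + 5×514 = 4912 + 8D
Σ(formed) = 8×812 + 8×480 = 10336
ΔH = Σ(broken) − Σ(formed) = (4912 + 8D) − (10336) = −5424 + 8D
Setting this equal to −2184 kJ gives 8D = 3240, so D = 405 kJ/mol.

D(C-H) ≈ 405 kJ/mol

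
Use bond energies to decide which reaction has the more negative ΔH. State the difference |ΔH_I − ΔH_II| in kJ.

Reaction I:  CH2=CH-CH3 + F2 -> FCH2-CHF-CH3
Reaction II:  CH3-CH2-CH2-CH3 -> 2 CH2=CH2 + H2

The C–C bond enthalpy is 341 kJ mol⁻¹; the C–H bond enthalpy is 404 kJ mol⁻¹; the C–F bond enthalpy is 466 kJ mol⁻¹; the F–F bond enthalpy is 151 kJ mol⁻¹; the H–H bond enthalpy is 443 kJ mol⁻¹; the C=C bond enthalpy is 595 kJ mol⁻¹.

Reaction I, by 725 kJ

Reaction I:
  Bonds broken (reactants):
    C–C: 1 × 341 = 341
    C–H: 6 × 404 = 2424
    C=C: 1 × 595 = 595
    F–F: 1 × 151 = 151
    Σ(broken) = 3511 kJ
  Bonds formed (products):
    C–C: 2 × 341 = 682
    C–F: 2 × 466 = 932
    C–H: 6 × 404 = 2424
    Σ(formed) = 4038 kJ
  ΔH_I = 3511 − 4038 = −527 kJ
Reaction II:
  Bonds broken (reactants):
    C–C: 3 × 341 = 1023
    C–H: 10 × 404 = 4040
    Σ(broken) = 5063 kJ
  Bonds formed (products):
    C–H: 8 × 404 = 3232
    C=C: 2 × 595 = 1190
    H–H: 1 × 443 = 443
    Σ(formed) = 4865 kJ
  ΔH_II = 5063 − 4865 = +198 kJ
ΔH_I − ΔH_II = −725 kJ, so reaction I has the more negative ΔH; |ΔH_I − ΔH_II| = 725 kJ.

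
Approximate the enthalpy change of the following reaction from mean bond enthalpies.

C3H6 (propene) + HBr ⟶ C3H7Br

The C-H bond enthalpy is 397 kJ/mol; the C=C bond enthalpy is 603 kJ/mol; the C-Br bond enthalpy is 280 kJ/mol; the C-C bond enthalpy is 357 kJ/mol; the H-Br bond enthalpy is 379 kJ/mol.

ΔH ≈ −52 kJ

Bonds broken (reactants):
  C-C: 1 × 357 = 357
  C-H: 6 × 397 = 2382
  C=C: 1 × 603 = 603
  H-Br: 1 × 379 = 379
  Σ(broken) = 3721 kJ
Bonds formed (products):
  C-Br: 1 × 280 = 280
  C-C: 2 × 357 = 714
  C-H: 7 × 397 = 2779
  Σ(formed) = 3773 kJ
ΔH = Σ(broken) − Σ(formed) = 3721 − 3773 = −52 kJ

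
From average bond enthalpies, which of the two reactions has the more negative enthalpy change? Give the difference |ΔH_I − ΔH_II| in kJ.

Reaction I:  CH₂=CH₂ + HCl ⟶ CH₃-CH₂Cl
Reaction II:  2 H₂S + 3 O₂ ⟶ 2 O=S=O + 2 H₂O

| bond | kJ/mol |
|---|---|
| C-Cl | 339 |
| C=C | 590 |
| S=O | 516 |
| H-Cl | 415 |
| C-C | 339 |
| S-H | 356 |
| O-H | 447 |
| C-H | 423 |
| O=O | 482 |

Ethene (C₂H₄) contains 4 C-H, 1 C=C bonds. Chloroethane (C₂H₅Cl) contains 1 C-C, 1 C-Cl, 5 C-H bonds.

Reaction II, by 886 kJ

Reaction I:
  Bonds broken (reactants):
    C-H: 4 × 423 = 1692
    C=C: 1 × 590 = 590
    H-Cl: 1 × 415 = 415
    Σ(broken) = 2697 kJ
  Bonds formed (products):
    C-C: 1 × 339 = 339
    C-Cl: 1 × 339 = 339
    C-H: 5 × 423 = 2115
    Σ(formed) = 2793 kJ
  ΔH_I = 2697 − 2793 = −96 kJ
Reaction II:
  Bonds broken (reactants):
    O=O: 3 × 482 = 1446
    S-H: 4 × 356 = 1424
    Σ(broken) = 2870 kJ
  Bonds formed (products):
    O-H: 4 × 447 = 1788
    S=O: 4 × 516 = 2064
    Σ(formed) = 3852 kJ
  ΔH_II = 2870 − 3852 = −982 kJ
ΔH_I − ΔH_II = +886 kJ, so reaction II has the more negative ΔH; |ΔH_I − ΔH_II| = 886 kJ.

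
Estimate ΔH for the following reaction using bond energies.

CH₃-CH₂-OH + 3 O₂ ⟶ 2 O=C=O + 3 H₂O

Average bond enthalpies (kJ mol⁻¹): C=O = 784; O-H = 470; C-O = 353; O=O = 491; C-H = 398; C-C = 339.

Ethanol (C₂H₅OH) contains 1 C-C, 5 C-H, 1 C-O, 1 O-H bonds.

ΔH ≈ −1331 kJ

Bonds broken (reactants):
  C-C: 1 × 339 = 339
  C-H: 5 × 398 = 1990
  C-O: 1 × 353 = 353
  O-H: 1 × 470 = 470
  O=O: 3 × 491 = 1473
  Σ(broken) = 4625 kJ
Bonds formed (products):
  C=O: 4 × 784 = 3136
  O-H: 6 × 470 = 2820
  Σ(formed) = 5956 kJ
ΔH = Σ(broken) − Σ(formed) = 4625 − 5956 = −1331 kJ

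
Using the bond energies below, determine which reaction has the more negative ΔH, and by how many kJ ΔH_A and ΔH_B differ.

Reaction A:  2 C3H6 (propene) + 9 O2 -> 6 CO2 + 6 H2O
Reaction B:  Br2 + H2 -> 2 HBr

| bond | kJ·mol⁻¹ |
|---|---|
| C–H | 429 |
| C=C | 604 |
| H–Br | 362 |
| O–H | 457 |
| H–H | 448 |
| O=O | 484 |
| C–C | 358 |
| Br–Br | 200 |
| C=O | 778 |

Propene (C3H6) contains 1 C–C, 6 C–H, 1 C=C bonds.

Reaction A:
  Bonds broken (reactants):
    C–C: 2 × 358 = 716
    C–H: 12 × 429 = 5148
    C=C: 2 × 604 = 1208
    O=O: 9 × 484 = 4356
    Σ(broken) = 11428 kJ
  Bonds formed (products):
    C=O: 12 × 778 = 9336
    O–H: 12 × 457 = 5484
    Σ(formed) = 14820 kJ
  ΔH_A = 11428 − 14820 = −3392 kJ
Reaction B:
  Bonds broken (reactants):
    Br–Br: 1 × 200 = 200
    H–H: 1 × 448 = 448
    Σ(broken) = 648 kJ
  Bonds formed (products):
    H–Br: 2 × 362 = 724
    Σ(formed) = 724 kJ
  ΔH_B = 648 − 724 = −76 kJ
ΔH_A − ΔH_B = −3316 kJ, so reaction A has the more negative ΔH; |ΔH_A − ΔH_B| = 3316 kJ.

Reaction A, by 3316 kJ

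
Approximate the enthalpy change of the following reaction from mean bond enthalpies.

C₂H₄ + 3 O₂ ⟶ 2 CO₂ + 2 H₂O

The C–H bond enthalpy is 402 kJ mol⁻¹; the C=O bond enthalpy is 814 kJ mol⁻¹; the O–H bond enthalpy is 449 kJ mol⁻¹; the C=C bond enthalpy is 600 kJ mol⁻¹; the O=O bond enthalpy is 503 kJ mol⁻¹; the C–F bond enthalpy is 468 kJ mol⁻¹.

Bonds broken (reactants):
  C–H: 4 × 402 = 1608
  C=C: 1 × 600 = 600
  O=O: 3 × 503 = 1509
  Σ(broken) = 3717 kJ
Bonds formed (products):
  C=O: 4 × 814 = 3256
  O–H: 4 × 449 = 1796
  Σ(formed) = 5052 kJ
ΔH = Σ(broken) − Σ(formed) = 3717 − 5052 = −1335 kJ

ΔH ≈ −1335 kJ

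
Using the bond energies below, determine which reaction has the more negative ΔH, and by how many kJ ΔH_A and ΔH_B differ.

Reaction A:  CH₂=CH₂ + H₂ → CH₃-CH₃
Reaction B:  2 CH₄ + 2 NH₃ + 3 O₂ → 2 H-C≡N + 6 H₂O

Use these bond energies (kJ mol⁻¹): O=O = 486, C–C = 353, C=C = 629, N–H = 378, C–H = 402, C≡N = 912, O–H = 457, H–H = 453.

Reaction B, by 1095 kJ

Reaction A:
  Bonds broken (reactants):
    C–H: 4 × 402 = 1608
    C=C: 1 × 629 = 629
    H–H: 1 × 453 = 453
    Σ(broken) = 2690 kJ
  Bonds formed (products):
    C–C: 1 × 353 = 353
    C–H: 6 × 402 = 2412
    Σ(formed) = 2765 kJ
  ΔH_A = 2690 − 2765 = −75 kJ
Reaction B:
  Bonds broken (reactants):
    C–H: 8 × 402 = 3216
    N–H: 6 × 378 = 2268
    O=O: 3 × 486 = 1458
    Σ(broken) = 6942 kJ
  Bonds formed (products):
    C≡N: 2 × 912 = 1824
    C–H: 2 × 402 = 804
    O–H: 12 × 457 = 5484
    Σ(formed) = 8112 kJ
  ΔH_B = 6942 − 8112 = −1170 kJ
ΔH_A − ΔH_B = +1095 kJ, so reaction B has the more negative ΔH; |ΔH_A − ΔH_B| = 1095 kJ.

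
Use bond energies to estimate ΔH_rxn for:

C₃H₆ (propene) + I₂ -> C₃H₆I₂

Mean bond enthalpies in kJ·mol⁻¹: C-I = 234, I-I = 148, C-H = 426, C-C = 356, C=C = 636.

ΔH ≈ −40 kJ

Bonds broken (reactants):
  C-C: 1 × 356 = 356
  C-H: 6 × 426 = 2556
  C=C: 1 × 636 = 636
  I-I: 1 × 148 = 148
  Σ(broken) = 3696 kJ
Bonds formed (products):
  C-C: 2 × 356 = 712
  C-H: 6 × 426 = 2556
  C-I: 2 × 234 = 468
  Σ(formed) = 3736 kJ
ΔH = Σ(broken) − Σ(formed) = 3696 − 3736 = −40 kJ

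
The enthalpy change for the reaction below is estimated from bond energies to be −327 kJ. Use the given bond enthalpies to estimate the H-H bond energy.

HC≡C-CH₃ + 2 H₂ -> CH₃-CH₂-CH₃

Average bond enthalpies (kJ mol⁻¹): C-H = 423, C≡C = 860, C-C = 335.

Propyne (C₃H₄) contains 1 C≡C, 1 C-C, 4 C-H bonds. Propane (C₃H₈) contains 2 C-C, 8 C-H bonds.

D(H-H) ≈ 420 kJ/mol

Let D be the H-H bond energy.
Σ(broken) = 1×860 + 1×335 + 4×423 + 2×D = 2887 + 2D
Σ(formed) = 2×335 + 8×423 = 4054
ΔH = Σ(broken) − Σ(formed) = (2887 + 2D) − (4054) = −1167 + 2D
Setting this equal to −327 kJ gives 2D = 840, so D = 420 kJ/mol.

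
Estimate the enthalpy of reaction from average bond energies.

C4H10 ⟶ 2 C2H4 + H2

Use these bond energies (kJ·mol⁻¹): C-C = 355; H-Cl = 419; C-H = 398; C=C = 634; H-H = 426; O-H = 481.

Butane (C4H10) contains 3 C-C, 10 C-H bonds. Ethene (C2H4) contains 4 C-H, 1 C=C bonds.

ΔH ≈ +167 kJ

Bonds broken (reactants):
  C-C: 3 × 355 = 1065
  C-H: 10 × 398 = 3980
  Σ(broken) = 5045 kJ
Bonds formed (products):
  C-H: 8 × 398 = 3184
  C=C: 2 × 634 = 1268
  H-H: 1 × 426 = 426
  Σ(formed) = 4878 kJ
ΔH = Σ(broken) − Σ(formed) = 5045 − 4878 = +167 kJ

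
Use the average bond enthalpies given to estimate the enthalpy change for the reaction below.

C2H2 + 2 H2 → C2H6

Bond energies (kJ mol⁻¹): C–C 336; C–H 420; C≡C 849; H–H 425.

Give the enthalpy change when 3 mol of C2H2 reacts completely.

Bonds broken (reactants):
  C≡C: 1 × 849 = 849
  C–H: 2 × 420 = 840
  H–H: 2 × 425 = 850
  Σ(broken) = 2539 kJ
Bonds formed (products):
  C–C: 1 × 336 = 336
  C–H: 6 × 420 = 2520
  Σ(formed) = 2856 kJ
ΔH = Σ(broken) − Σ(formed) = 2539 − 2856 = −317 kJ
For 3× the reaction as written: 3 × (−317) = −951 kJ

ΔH = −951 kJ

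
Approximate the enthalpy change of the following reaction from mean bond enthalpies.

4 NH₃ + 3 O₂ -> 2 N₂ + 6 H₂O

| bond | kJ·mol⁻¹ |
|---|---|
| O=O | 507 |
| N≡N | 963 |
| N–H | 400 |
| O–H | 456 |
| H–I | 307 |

Bonds broken (reactants):
  N–H: 12 × 400 = 4800
  O=O: 3 × 507 = 1521
  Σ(broken) = 6321 kJ
Bonds formed (products):
  N≡N: 2 × 963 = 1926
  O–H: 12 × 456 = 5472
  Σ(formed) = 7398 kJ
ΔH = Σ(broken) − Σ(formed) = 6321 − 7398 = −1077 kJ

ΔH ≈ −1077 kJ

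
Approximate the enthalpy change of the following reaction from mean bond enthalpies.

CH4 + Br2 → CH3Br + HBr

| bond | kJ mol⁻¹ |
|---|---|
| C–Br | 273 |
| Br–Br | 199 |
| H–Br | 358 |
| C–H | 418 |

ΔH ≈ −14 kJ

Bonds broken (reactants):
  Br–Br: 1 × 199 = 199
  C–H: 4 × 418 = 1672
  Σ(broken) = 1871 kJ
Bonds formed (products):
  C–Br: 1 × 273 = 273
  C–H: 3 × 418 = 1254
  H–Br: 1 × 358 = 358
  Σ(formed) = 1885 kJ
ΔH = Σ(broken) − Σ(formed) = 1871 − 1885 = −14 kJ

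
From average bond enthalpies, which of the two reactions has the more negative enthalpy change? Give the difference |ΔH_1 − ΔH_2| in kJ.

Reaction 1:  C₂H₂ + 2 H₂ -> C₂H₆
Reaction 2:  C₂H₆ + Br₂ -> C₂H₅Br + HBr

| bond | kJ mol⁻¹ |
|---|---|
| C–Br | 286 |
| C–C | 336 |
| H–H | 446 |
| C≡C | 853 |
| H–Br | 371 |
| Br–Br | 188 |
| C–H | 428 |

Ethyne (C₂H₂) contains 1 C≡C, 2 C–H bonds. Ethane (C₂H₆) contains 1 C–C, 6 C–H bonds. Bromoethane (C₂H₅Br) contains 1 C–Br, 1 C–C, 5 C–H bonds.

Reaction 1:
  Bonds broken (reactants):
    C≡C: 1 × 853 = 853
    C–H: 2 × 428 = 856
    H–H: 2 × 446 = 892
    Σ(broken) = 2601 kJ
  Bonds formed (products):
    C–C: 1 × 336 = 336
    C–H: 6 × 428 = 2568
    Σ(formed) = 2904 kJ
  ΔH_1 = 2601 − 2904 = −303 kJ
Reaction 2:
  Bonds broken (reactants):
    Br–Br: 1 × 188 = 188
    C–C: 1 × 336 = 336
    C–H: 6 × 428 = 2568
    Σ(broken) = 3092 kJ
  Bonds formed (products):
    C–Br: 1 × 286 = 286
    C–C: 1 × 336 = 336
    C–H: 5 × 428 = 2140
    H–Br: 1 × 371 = 371
    Σ(formed) = 3133 kJ
  ΔH_2 = 3092 − 3133 = −41 kJ
ΔH_1 − ΔH_2 = −262 kJ, so reaction 1 has the more negative ΔH; |ΔH_1 − ΔH_2| = 262 kJ.

Reaction 1, by 262 kJ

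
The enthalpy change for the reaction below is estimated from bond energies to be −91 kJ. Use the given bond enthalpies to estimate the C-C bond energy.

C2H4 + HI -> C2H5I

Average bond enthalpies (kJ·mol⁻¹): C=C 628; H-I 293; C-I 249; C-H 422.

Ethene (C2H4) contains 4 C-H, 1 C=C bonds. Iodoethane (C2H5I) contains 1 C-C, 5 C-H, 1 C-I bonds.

Let D be the C-C bond energy.
Σ(broken) = 4×422 + 1×628 + 1×293 = 2609
Σ(formed) = 1×D + 5×422 + 1×249 = 2359 + D
ΔH = Σ(broken) − Σ(formed) = (2609) − (2359 + D) = +250 − D
Setting this equal to −91 kJ gives D = 341 kJ/mol.

D(C-C) ≈ 341 kJ/mol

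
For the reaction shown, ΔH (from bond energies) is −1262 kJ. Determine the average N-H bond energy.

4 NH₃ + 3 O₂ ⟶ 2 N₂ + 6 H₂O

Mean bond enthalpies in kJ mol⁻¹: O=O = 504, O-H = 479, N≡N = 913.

D(N-H) ≈ 400 kJ/mol

Let D be the N-H bond energy.
Σ(broken) = 12×D + 3×504 = 1512 + 12D
Σ(formed) = 2×913 + 12×479 = 7574
ΔH = Σ(broken) − Σ(formed) = (1512 + 12D) − (7574) = −6062 + 12D
Setting this equal to −1262 kJ gives 12D = 4800, so D = 400 kJ/mol.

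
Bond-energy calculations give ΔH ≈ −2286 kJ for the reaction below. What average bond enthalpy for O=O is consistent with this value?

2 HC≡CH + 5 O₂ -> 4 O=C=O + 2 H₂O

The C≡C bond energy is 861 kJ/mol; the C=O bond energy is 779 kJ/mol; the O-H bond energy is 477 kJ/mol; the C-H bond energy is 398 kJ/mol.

Let D be the O=O bond energy.
Σ(broken) = 2×861 + 4×398 + 5×D = 3314 + 5D
Σ(formed) = 8×779 + 4×477 = 8140
ΔH = Σ(broken) − Σ(formed) = (3314 + 5D) − (8140) = −4826 + 5D
Setting this equal to −2286 kJ gives 5D = 2540, so D = 508 kJ/mol.

D(O=O) ≈ 508 kJ/mol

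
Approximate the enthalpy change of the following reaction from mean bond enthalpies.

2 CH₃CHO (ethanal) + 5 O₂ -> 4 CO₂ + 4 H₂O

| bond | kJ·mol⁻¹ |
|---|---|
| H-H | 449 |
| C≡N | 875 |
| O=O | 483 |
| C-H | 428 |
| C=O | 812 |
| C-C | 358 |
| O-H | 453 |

ΔH ≈ −1941 kJ

Bonds broken (reactants):
  C-C: 2 × 358 = 716
  C-H: 8 × 428 = 3424
  C=O: 2 × 812 = 1624
  O=O: 5 × 483 = 2415
  Σ(broken) = 8179 kJ
Bonds formed (products):
  C=O: 8 × 812 = 6496
  O-H: 8 × 453 = 3624
  Σ(formed) = 10120 kJ
ΔH = Σ(broken) − Σ(formed) = 8179 − 10120 = −1941 kJ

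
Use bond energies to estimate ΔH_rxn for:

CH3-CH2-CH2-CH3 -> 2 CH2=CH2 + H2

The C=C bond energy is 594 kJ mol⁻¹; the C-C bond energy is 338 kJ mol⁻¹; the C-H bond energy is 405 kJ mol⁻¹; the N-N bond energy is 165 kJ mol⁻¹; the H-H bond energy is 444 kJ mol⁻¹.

Bonds broken (reactants):
  C-C: 3 × 338 = 1014
  C-H: 10 × 405 = 4050
  Σ(broken) = 5064 kJ
Bonds formed (products):
  C-H: 8 × 405 = 3240
  C=C: 2 × 594 = 1188
  H-H: 1 × 444 = 444
  Σ(formed) = 4872 kJ
ΔH = Σ(broken) − Σ(formed) = 5064 − 4872 = +192 kJ

ΔH ≈ +192 kJ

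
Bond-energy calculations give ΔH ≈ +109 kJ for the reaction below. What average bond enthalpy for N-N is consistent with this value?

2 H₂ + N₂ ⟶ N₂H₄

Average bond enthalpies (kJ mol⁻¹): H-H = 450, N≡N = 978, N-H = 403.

Let D be the N-N bond energy.
Σ(broken) = 2×450 + 1×978 = 1878
Σ(formed) = 4×403 + 1×D = 1612 + D
ΔH = Σ(broken) − Σ(formed) = (1878) − (1612 + D) = +266 − D
Setting this equal to +109 kJ gives D = 157 kJ/mol.

D(N-N) ≈ 157 kJ/mol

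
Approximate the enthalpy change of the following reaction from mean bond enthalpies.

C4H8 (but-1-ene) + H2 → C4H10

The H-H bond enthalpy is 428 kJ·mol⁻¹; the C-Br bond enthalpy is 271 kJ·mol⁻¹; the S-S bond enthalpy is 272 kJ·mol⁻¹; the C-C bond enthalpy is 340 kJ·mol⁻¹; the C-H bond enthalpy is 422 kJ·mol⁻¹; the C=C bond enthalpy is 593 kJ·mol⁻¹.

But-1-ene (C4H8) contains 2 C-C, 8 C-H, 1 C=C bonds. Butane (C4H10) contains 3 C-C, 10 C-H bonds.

ΔH ≈ −163 kJ

Bonds broken (reactants):
  C-C: 2 × 340 = 680
  C-H: 8 × 422 = 3376
  C=C: 1 × 593 = 593
  H-H: 1 × 428 = 428
  Σ(broken) = 5077 kJ
Bonds formed (products):
  C-C: 3 × 340 = 1020
  C-H: 10 × 422 = 4220
  Σ(formed) = 5240 kJ
ΔH = Σ(broken) − Σ(formed) = 5077 − 5240 = −163 kJ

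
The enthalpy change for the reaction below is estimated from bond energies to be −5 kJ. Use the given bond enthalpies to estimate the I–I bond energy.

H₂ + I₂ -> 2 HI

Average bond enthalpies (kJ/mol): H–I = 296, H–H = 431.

Let D be the I–I bond energy.
Σ(broken) = 1×431 + 1×D = 431 + D
Σ(formed) = 2×296 = 592
ΔH = Σ(broken) − Σ(formed) = (431 + D) − (592) = −161 + D
Setting this equal to −5 kJ gives D = 156 kJ/mol.

D(I–I) ≈ 156 kJ/mol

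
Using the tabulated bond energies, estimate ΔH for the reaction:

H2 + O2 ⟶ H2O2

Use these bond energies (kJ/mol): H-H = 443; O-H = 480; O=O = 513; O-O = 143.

ΔH ≈ −147 kJ

Bonds broken (reactants):
  H-H: 1 × 443 = 443
  O=O: 1 × 513 = 513
  Σ(broken) = 956 kJ
Bonds formed (products):
  O-H: 2 × 480 = 960
  O-O: 1 × 143 = 143
  Σ(formed) = 1103 kJ
ΔH = Σ(broken) − Σ(formed) = 956 − 1103 = −147 kJ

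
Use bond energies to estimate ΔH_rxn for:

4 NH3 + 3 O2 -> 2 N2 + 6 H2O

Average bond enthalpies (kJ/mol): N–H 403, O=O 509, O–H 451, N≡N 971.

Bonds broken (reactants):
  N–H: 12 × 403 = 4836
  O=O: 3 × 509 = 1527
  Σ(broken) = 6363 kJ
Bonds formed (products):
  N≡N: 2 × 971 = 1942
  O–H: 12 × 451 = 5412
  Σ(formed) = 7354 kJ
ΔH = Σ(broken) − Σ(formed) = 6363 − 7354 = −991 kJ

ΔH ≈ −991 kJ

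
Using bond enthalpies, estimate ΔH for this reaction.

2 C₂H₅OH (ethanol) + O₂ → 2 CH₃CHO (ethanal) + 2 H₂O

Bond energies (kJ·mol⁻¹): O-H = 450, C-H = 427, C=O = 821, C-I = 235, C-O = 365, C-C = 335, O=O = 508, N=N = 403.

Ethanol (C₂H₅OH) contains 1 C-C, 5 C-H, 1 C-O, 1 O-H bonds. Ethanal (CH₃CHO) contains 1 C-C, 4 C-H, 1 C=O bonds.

ΔH ≈ −450 kJ

Bonds broken (reactants):
  C-C: 2 × 335 = 670
  C-H: 10 × 427 = 4270
  C-O: 2 × 365 = 730
  O-H: 2 × 450 = 900
  O=O: 1 × 508 = 508
  Σ(broken) = 7078 kJ
Bonds formed (products):
  C-C: 2 × 335 = 670
  C-H: 8 × 427 = 3416
  C=O: 2 × 821 = 1642
  O-H: 4 × 450 = 1800
  Σ(formed) = 7528 kJ
ΔH = Σ(broken) − Σ(formed) = 7078 − 7528 = −450 kJ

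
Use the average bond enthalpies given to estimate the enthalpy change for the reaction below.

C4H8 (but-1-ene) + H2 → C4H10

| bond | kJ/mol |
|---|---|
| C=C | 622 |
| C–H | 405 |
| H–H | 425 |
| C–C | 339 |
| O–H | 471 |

Bonds broken (reactants):
  C–C: 2 × 339 = 678
  C–H: 8 × 405 = 3240
  C=C: 1 × 622 = 622
  H–H: 1 × 425 = 425
  Σ(broken) = 4965 kJ
Bonds formed (products):
  C–C: 3 × 339 = 1017
  C–H: 10 × 405 = 4050
  Σ(formed) = 5067 kJ
ΔH = Σ(broken) − Σ(formed) = 4965 − 5067 = −102 kJ

ΔH ≈ −102 kJ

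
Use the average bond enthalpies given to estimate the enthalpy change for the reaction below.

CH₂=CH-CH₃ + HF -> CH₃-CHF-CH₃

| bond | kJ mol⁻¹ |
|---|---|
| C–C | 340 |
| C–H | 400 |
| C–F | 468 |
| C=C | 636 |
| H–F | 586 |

Bonds broken (reactants):
  C–C: 1 × 340 = 340
  C–H: 6 × 400 = 2400
  C=C: 1 × 636 = 636
  H–F: 1 × 586 = 586
  Σ(broken) = 3962 kJ
Bonds formed (products):
  C–C: 2 × 340 = 680
  C–F: 1 × 468 = 468
  C–H: 7 × 400 = 2800
  Σ(formed) = 3948 kJ
ΔH = Σ(broken) − Σ(formed) = 3962 − 3948 = +14 kJ

ΔH ≈ +14 kJ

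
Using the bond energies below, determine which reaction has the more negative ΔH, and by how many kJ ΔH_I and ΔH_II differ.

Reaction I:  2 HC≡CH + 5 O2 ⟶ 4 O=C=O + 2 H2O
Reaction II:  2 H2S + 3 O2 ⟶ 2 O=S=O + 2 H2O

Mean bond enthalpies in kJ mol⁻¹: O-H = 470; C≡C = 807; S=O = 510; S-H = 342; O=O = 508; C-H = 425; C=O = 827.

Reaction I, by 1614 kJ

Reaction I:
  Bonds broken (reactants):
    C≡C: 2 × 807 = 1614
    C-H: 4 × 425 = 1700
    O=O: 5 × 508 = 2540
    Σ(broken) = 5854 kJ
  Bonds formed (products):
    C=O: 8 × 827 = 6616
    O-H: 4 × 470 = 1880
    Σ(formed) = 8496 kJ
  ΔH_I = 5854 − 8496 = −2642 kJ
Reaction II:
  Bonds broken (reactants):
    O=O: 3 × 508 = 1524
    S-H: 4 × 342 = 1368
    Σ(broken) = 2892 kJ
  Bonds formed (products):
    O-H: 4 × 470 = 1880
    S=O: 4 × 510 = 2040
    Σ(formed) = 3920 kJ
  ΔH_II = 2892 − 3920 = −1028 kJ
ΔH_I − ΔH_II = −1614 kJ, so reaction I has the more negative ΔH; |ΔH_I − ΔH_II| = 1614 kJ.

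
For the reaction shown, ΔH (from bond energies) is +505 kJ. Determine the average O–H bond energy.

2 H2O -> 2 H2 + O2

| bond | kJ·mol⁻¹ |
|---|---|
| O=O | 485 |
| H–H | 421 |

Let D be the O–H bond energy.
Σ(broken) = 4×D = 4D
Σ(formed) = 2×421 + 1×485 = 1327
ΔH = Σ(broken) − Σ(formed) = (4D) − (1327) = −1327 + 4D
Setting this equal to +505 kJ gives 4D = 1832, so D = 458 kJ/mol.

D(O–H) ≈ 458 kJ/mol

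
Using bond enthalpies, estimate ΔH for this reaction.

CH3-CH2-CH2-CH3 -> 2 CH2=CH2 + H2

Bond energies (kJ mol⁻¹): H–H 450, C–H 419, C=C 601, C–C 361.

ΔH ≈ +269 kJ

Bonds broken (reactants):
  C–C: 3 × 361 = 1083
  C–H: 10 × 419 = 4190
  Σ(broken) = 5273 kJ
Bonds formed (products):
  C–H: 8 × 419 = 3352
  C=C: 2 × 601 = 1202
  H–H: 1 × 450 = 450
  Σ(formed) = 5004 kJ
ΔH = Σ(broken) − Σ(formed) = 5273 − 5004 = +269 kJ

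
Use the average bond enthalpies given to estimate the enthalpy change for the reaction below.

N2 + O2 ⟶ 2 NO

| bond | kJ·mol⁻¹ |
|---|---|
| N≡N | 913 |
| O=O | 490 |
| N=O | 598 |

ΔH ≈ +207 kJ

Bonds broken (reactants):
  N≡N: 1 × 913 = 913
  O=O: 1 × 490 = 490
  Σ(broken) = 1403 kJ
Bonds formed (products):
  N=O: 2 × 598 = 1196
  Σ(formed) = 1196 kJ
ΔH = Σ(broken) − Σ(formed) = 1403 − 1196 = +207 kJ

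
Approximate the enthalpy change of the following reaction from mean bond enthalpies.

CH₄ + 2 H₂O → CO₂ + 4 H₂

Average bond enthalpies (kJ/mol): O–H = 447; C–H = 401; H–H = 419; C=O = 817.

ΔH ≈ +82 kJ

Bonds broken (reactants):
  C–H: 4 × 401 = 1604
  O–H: 4 × 447 = 1788
  Σ(broken) = 3392 kJ
Bonds formed (products):
  C=O: 2 × 817 = 1634
  H–H: 4 × 419 = 1676
  Σ(formed) = 3310 kJ
ΔH = Σ(broken) − Σ(formed) = 3392 − 3310 = +82 kJ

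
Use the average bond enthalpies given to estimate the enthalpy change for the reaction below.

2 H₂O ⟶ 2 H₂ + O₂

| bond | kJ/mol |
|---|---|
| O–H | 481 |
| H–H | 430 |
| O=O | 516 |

Bonds broken (reactants):
  O–H: 4 × 481 = 1924
  Σ(broken) = 1924 kJ
Bonds formed (products):
  H–H: 2 × 430 = 860
  O=O: 1 × 516 = 516
  Σ(formed) = 1376 kJ
ΔH = Σ(broken) − Σ(formed) = 1924 − 1376 = +548 kJ

ΔH ≈ +548 kJ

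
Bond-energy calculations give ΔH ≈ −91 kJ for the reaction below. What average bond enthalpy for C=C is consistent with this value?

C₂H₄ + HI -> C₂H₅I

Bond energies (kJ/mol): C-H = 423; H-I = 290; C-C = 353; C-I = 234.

D(C=C) ≈ 629 kJ/mol

Let D be the C=C bond energy.
Σ(broken) = 4×423 + 1×D + 1×290 = 1982 + D
Σ(formed) = 1×353 + 5×423 + 1×234 = 2702
ΔH = Σ(broken) − Σ(formed) = (1982 + D) − (2702) = −720 + D
Setting this equal to −91 kJ gives D = 629 kJ/mol.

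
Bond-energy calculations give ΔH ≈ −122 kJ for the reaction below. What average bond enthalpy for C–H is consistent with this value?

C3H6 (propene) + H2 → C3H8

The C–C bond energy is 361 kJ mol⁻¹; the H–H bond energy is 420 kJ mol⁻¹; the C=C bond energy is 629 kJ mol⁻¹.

D(C–H) ≈ 405 kJ/mol

Let D be the C–H bond energy.
Σ(broken) = 1×361 + 6×D + 1×629 + 1×420 = 1410 + 6D
Σ(formed) = 2×361 + 8×D = 722 + 8D
ΔH = Σ(broken) − Σ(formed) = (1410 + 6D) − (722 + 8D) = +688 − 2D
Setting this equal to −122 kJ gives 2D = 810, so D = 405 kJ/mol.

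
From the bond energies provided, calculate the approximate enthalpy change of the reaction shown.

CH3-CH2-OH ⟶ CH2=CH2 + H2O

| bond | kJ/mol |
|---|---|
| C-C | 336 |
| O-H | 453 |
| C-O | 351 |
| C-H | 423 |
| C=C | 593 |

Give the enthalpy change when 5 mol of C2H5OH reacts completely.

ΔH = +320 kJ

Bonds broken (reactants):
  C-C: 1 × 336 = 336
  C-H: 5 × 423 = 2115
  C-O: 1 × 351 = 351
  O-H: 1 × 453 = 453
  Σ(broken) = 3255 kJ
Bonds formed (products):
  C-H: 4 × 423 = 1692
  C=C: 1 × 593 = 593
  O-H: 2 × 453 = 906
  Σ(formed) = 3191 kJ
ΔH = Σ(broken) − Σ(formed) = 3255 − 3191 = +64 kJ
For 5× the reaction as written: 5 × (+64) = +320 kJ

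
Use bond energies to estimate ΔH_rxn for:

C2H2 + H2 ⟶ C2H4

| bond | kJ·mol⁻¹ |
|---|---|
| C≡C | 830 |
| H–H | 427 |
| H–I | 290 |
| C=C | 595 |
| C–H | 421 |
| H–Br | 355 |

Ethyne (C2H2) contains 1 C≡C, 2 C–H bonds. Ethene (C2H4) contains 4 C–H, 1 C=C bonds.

Bonds broken (reactants):
  C≡C: 1 × 830 = 830
  C–H: 2 × 421 = 842
  H–H: 1 × 427 = 427
  Σ(broken) = 2099 kJ
Bonds formed (products):
  C–H: 4 × 421 = 1684
  C=C: 1 × 595 = 595
  Σ(formed) = 2279 kJ
ΔH = Σ(broken) − Σ(formed) = 2099 − 2279 = −180 kJ

ΔH ≈ −180 kJ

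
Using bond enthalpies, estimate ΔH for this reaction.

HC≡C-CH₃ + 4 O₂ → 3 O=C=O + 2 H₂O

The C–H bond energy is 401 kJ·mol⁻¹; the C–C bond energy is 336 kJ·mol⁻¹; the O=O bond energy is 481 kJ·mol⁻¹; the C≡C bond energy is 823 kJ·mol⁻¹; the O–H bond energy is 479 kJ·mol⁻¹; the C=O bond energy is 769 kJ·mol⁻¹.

Bonds broken (reactants):
  C≡C: 1 × 823 = 823
  C–C: 1 × 336 = 336
  C–H: 4 × 401 = 1604
  O=O: 4 × 481 = 1924
  Σ(broken) = 4687 kJ
Bonds formed (products):
  C=O: 6 × 769 = 4614
  O–H: 4 × 479 = 1916
  Σ(formed) = 6530 kJ
ΔH = Σ(broken) − Σ(formed) = 4687 − 6530 = −1843 kJ

ΔH ≈ −1843 kJ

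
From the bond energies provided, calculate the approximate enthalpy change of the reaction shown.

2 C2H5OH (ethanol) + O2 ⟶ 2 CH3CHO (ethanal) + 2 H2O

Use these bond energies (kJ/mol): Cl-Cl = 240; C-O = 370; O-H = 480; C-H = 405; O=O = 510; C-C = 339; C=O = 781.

ΔH ≈ −462 kJ

Bonds broken (reactants):
  C-C: 2 × 339 = 678
  C-H: 10 × 405 = 4050
  C-O: 2 × 370 = 740
  O-H: 2 × 480 = 960
  O=O: 1 × 510 = 510
  Σ(broken) = 6938 kJ
Bonds formed (products):
  C-C: 2 × 339 = 678
  C-H: 8 × 405 = 3240
  C=O: 2 × 781 = 1562
  O-H: 4 × 480 = 1920
  Σ(formed) = 7400 kJ
ΔH = Σ(broken) − Σ(formed) = 6938 − 7400 = −462 kJ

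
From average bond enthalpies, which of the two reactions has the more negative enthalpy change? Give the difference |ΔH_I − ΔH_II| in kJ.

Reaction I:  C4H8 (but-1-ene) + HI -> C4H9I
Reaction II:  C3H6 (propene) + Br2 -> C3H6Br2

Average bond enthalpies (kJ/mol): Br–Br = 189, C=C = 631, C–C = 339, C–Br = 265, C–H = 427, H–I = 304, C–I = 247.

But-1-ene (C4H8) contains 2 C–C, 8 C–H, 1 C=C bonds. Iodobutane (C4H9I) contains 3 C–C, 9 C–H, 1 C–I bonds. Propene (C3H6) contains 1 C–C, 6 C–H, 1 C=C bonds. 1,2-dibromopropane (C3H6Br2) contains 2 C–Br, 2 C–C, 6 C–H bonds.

Reaction I:
  Bonds broken (reactants):
    C–C: 2 × 339 = 678
    C–H: 8 × 427 = 3416
    C=C: 1 × 631 = 631
    H–I: 1 × 304 = 304
    Σ(broken) = 5029 kJ
  Bonds formed (products):
    C–C: 3 × 339 = 1017
    C–H: 9 × 427 = 3843
    C–I: 1 × 247 = 247
    Σ(formed) = 5107 kJ
  ΔH_I = 5029 − 5107 = −78 kJ
Reaction II:
  Bonds broken (reactants):
    Br–Br: 1 × 189 = 189
    C–C: 1 × 339 = 339
    C–H: 6 × 427 = 2562
    C=C: 1 × 631 = 631
    Σ(broken) = 3721 kJ
  Bonds formed (products):
    C–Br: 2 × 265 = 530
    C–C: 2 × 339 = 678
    C–H: 6 × 427 = 2562
    Σ(formed) = 3770 kJ
  ΔH_II = 3721 − 3770 = −49 kJ
ΔH_I − ΔH_II = −29 kJ, so reaction I has the more negative ΔH; |ΔH_I − ΔH_II| = 29 kJ.

Reaction I, by 29 kJ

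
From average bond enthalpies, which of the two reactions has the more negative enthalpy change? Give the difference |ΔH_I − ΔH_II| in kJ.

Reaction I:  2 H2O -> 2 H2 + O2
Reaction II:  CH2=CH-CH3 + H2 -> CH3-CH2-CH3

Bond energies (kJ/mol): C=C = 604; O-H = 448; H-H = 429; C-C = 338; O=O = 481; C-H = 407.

Reaction II, by 572 kJ

Reaction I:
  Bonds broken (reactants):
    O-H: 4 × 448 = 1792
    Σ(broken) = 1792 kJ
  Bonds formed (products):
    H-H: 2 × 429 = 858
    O=O: 1 × 481 = 481
    Σ(formed) = 1339 kJ
  ΔH_I = 1792 − 1339 = +453 kJ
Reaction II:
  Bonds broken (reactants):
    C-C: 1 × 338 = 338
    C-H: 6 × 407 = 2442
    C=C: 1 × 604 = 604
    H-H: 1 × 429 = 429
    Σ(broken) = 3813 kJ
  Bonds formed (products):
    C-C: 2 × 338 = 676
    C-H: 8 × 407 = 3256
    Σ(formed) = 3932 kJ
  ΔH_II = 3813 − 3932 = −119 kJ
ΔH_I − ΔH_II = +572 kJ, so reaction II has the more negative ΔH; |ΔH_I − ΔH_II| = 572 kJ.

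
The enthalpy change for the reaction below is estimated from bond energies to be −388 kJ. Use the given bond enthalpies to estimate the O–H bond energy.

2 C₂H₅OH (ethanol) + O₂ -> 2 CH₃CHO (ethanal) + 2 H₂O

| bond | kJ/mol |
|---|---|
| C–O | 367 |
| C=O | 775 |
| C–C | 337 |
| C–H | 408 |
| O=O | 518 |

Let D be the O–H bond energy.
Σ(broken) = 2×337 + 10×408 + 2×367 + 2×D + 1×518 = 6006 + 2D
Σ(formed) = 2×337 + 8×408 + 2×775 + 4×D = 5488 + 4D
ΔH = Σ(broken) − Σ(formed) = (6006 + 2D) − (5488 + 4D) = +518 − 2D
Setting this equal to −388 kJ gives 2D = 906, so D = 453 kJ/mol.

D(O–H) ≈ 453 kJ/mol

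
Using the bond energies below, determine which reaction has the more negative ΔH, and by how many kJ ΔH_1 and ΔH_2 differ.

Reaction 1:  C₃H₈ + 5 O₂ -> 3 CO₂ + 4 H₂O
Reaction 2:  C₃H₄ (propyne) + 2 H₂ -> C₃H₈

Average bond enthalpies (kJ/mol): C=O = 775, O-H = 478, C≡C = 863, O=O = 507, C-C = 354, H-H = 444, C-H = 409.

Reaction 1, by 1720 kJ

Reaction 1:
  Bonds broken (reactants):
    C-C: 2 × 354 = 708
    C-H: 8 × 409 = 3272
    O=O: 5 × 507 = 2535
    Σ(broken) = 6515 kJ
  Bonds formed (products):
    C=O: 6 × 775 = 4650
    O-H: 8 × 478 = 3824
    Σ(formed) = 8474 kJ
  ΔH_1 = 6515 − 8474 = −1959 kJ
Reaction 2:
  Bonds broken (reactants):
    C≡C: 1 × 863 = 863
    C-C: 1 × 354 = 354
    C-H: 4 × 409 = 1636
    H-H: 2 × 444 = 888
    Σ(broken) = 3741 kJ
  Bonds formed (products):
    C-C: 2 × 354 = 708
    C-H: 8 × 409 = 3272
    Σ(formed) = 3980 kJ
  ΔH_2 = 3741 − 3980 = −239 kJ
ΔH_1 − ΔH_2 = −1720 kJ, so reaction 1 has the more negative ΔH; |ΔH_1 − ΔH_2| = 1720 kJ.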